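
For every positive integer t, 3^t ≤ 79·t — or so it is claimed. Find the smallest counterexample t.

t = 6

t = 1: 3^t = 3 and 79·t = 79, so 3 ≤ 79.
t = 2: 3^t = 9 and 79·t = 158, so 9 ≤ 158.
t = 3: 3^t = 27 and 79·t = 237, so 27 ≤ 237.
t = 4: 3^t = 81 and 79·t = 316, so 81 ≤ 316.
t = 5: 3^t = 243 and 79·t = 395, so 243 ≤ 395.
t = 6: 3^t = 729 and 79·t = 474, so 729 > 474.
So t = 6 is the smallest counterexample.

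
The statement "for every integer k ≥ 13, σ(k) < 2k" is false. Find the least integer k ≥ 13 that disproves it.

Check each integer k ≥ 13 in order until the claim fails.
k = 13: σ(13) = 14; 14 < 26.
k = 14: σ(14) = 24; 24 < 28.
k = 15: σ(15) = 24; 24 < 30.
k = 16: σ(16) = 31; 31 < 32.
k = 17: σ(17) = 18; 18 < 34.
k = 18: σ(18) = 39; 39 ≥ 36.
Thus k = 18 disproves the claim, and no smaller k works.

k = 18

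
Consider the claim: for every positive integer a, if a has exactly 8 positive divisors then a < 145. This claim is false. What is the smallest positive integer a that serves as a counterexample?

A counterexample is any positive integer a such that a has exactly 8 positive divisors but the claim fails; we check each in order.
For a = 24, 30, 40, 42, …, 135, 136, 138 the conclusion holds.
a = 152: τ(152) = 8; 152 ≥ 145.
Hence a = 152 is a counterexample.

a = 152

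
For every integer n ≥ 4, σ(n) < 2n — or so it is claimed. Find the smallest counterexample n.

n = 6

Check each integer n ≥ 4 in order until the claim fails.
For n = 4, 5 the conclusion holds.
n = 6: σ(6) = 12; 12 ≥ 12.
Thus n = 6 disproves the claim, and no smaller n works.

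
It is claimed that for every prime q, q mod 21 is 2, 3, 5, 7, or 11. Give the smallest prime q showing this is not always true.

A counterexample is any prime q such that the claim fails; we check each in order.
The first 5 eligible values, up to q = 11, all satisfy the conclusion.
q = 13: 13 mod 21 = 13 — not in {2, 3, 5, 7, 11}.
Hence q = 13 is a counterexample.

q = 13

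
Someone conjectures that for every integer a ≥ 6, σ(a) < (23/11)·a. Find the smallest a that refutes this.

Check each integer a ≥ 6 in order until the claim fails.
For a = 6, 7, 8, 9, 10, 11 the conclusion holds.
a = 12: σ(12) = 28; 28 ≥ 276/11.

a = 12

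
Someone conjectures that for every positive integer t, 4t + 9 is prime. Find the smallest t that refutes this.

We need the least positive integer t for which 4t + 9 is not prime.
For t = 1, 2 the conclusion holds.
t = 3: 4t + 9 = 21 = 3 × 7, composite.

t = 3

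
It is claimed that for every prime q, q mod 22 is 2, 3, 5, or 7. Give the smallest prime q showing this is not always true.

Check each prime q in order until the claim fails.
For q = 2, 3, 5, 7 the conclusion holds.
q = 11: 11 mod 22 = 11 — not in {2, 3, 5, 7}.
Thus q = 11 disproves the claim, and no smaller q works.

q = 11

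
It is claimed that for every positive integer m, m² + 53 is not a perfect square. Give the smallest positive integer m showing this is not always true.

Check each positive integer m in order until m² + 53 is a perfect square.
The first 25 eligible values, up to m = 25, all satisfy the conclusion.
m = 26: 26² + 53 = 729 = 27², a perfect square.

m = 26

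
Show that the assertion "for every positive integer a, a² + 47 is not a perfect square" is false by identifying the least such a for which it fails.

a = 23

Check each positive integer a in order until a² + 47 is a perfect square.
The first 22 eligible values, up to a = 22, all satisfy the conclusion.
a = 23: 23² + 47 = 576 = 24², a perfect square.
Thus a = 23 disproves the claim, and no smaller a works.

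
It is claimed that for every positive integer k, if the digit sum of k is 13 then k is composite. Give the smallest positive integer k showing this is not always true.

k = 67

For k = 49, 58 the conclusion holds.
k = 67: digit sum 13; 67 is prime, not composite.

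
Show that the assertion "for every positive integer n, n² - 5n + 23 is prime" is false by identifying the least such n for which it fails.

n = 19

For n = 1, 2, 3, 4, …, 16, 17, 18 the conclusion holds.
n = 19: n² - 5n + 23 = 289 = 17 × 17, composite.
Hence n = 19 is a counterexample.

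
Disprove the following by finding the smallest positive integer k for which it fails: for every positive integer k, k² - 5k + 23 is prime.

k = 19

We need the least positive integer k for which k² - 5k + 23 is not prime.
For k = 1, 2, 3, 4, …, 16, 17, 18 the conclusion holds.
k = 19: k² - 5k + 23 = 289 = 17 × 17, composite.
Hence k = 19 is a counterexample.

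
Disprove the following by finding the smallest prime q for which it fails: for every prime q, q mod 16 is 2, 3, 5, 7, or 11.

q = 13

We need the least prime q for which the claim fails.
q = 2: 2 mod 16 = 2.
q = 3: 3 mod 16 = 3.
q = 5: 5 mod 16 = 5.
q = 7: 7 mod 16 = 7.
q = 11: 11 mod 16 = 11.
q = 13: 13 mod 16 = 13 — not in {2, 3, 5, 7, 11}.
So q = 13 is the smallest counterexample.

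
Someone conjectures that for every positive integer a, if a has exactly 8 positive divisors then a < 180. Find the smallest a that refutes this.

a = 182

A counterexample is any positive integer a such that a has exactly 8 positive divisors but the claim fails; we check each in order.
For a = 24, 30, 40, 42, …, 165, 170, 174 the conclusion holds.
a = 182: τ(182) = 8; 182 ≥ 180.
Hence a = 182 is a counterexample.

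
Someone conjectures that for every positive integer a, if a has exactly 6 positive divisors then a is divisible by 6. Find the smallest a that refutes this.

a = 20

Check each positive integer a in order until a has exactly 6 positive divisors but a is not divisible by 6.
For a = 12, 18 the conclusion holds.
a = 20: τ(20) = 6; 20 mod 6 = 2.
So a = 20 is the smallest counterexample.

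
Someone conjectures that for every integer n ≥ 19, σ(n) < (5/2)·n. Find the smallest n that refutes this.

n = 19: σ(19) = 20; 20 < 95/2.
n = 20: σ(20) = 42; 42 < 50.
n = 21: σ(21) = 32; 32 < 105/2.
n = 22: σ(22) = 36; 36 < 55.
n = 23: σ(23) = 24; 24 < 115/2.
n = 24: σ(24) = 60; 60 ≥ 60.
Hence n = 24 is a counterexample.

n = 24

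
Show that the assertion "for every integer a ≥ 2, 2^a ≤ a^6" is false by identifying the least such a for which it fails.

Check each integer a ≥ 2 in order until 2^a > a^6.
The first 28 eligible values, up to a = 29, all satisfy the conclusion.
a = 30: 2^a = 1073741824 and a^6 = 729000000, so 1073741824 > 729000000.
So a = 30 is the smallest counterexample.

a = 30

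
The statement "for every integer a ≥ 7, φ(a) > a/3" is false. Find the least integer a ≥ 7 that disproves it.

a = 12

Check each integer a ≥ 7 in order until the claim fails.
For a = 7, 8, 9, 10, 11 the conclusion holds.
a = 12: φ(12) = 4 and 12/3 = 4, so φ(12) ≤ 12/3.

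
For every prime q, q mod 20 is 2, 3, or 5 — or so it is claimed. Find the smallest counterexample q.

For q = 2, 3, 5 the conclusion holds.
q = 7: 7 mod 20 = 7 — not in {2, 3, 5}.

q = 7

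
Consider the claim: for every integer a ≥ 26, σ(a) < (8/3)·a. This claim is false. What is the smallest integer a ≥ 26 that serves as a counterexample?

a = 60

For a = 26, 27, 28, 29, …, 57, 58, 59 the conclusion holds.
a = 60: σ(60) = 168; 168 ≥ 160.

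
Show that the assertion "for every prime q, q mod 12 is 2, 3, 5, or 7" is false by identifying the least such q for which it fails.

q = 2: 2 mod 12 = 2.
q = 3: 3 mod 12 = 3.
q = 5: 5 mod 12 = 5.
q = 7: 7 mod 12 = 7.
q = 11: 11 mod 12 = 11 — not in {2, 3, 5, 7}.
Thus q = 11 disproves the claim, and no smaller q works.

q = 11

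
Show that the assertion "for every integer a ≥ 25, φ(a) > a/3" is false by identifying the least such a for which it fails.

a = 30

A counterexample is any integer a ≥ 25 such that the claim fails; we check each in order.
a = 25: φ(25) = 20 and 25/3 = 25/3, so φ(25) > 25/3.
a = 26: φ(26) = 12 and 26/3 = 26/3, so φ(26) > 26/3.
a = 27: φ(27) = 18 and 27/3 = 9, so φ(27) > 27/3.
a = 28: φ(28) = 12 and 28/3 = 28/3, so φ(28) > 28/3.
a = 29: φ(29) = 28 and 29/3 = 29/3, so φ(29) > 29/3.
a = 30: φ(30) = 8 and 30/3 = 10, so φ(30) ≤ 30/3.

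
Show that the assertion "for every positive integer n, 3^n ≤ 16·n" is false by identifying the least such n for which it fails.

n = 1: 3^n = 3 and 16·n = 16, so 3 ≤ 16.
n = 2: 3^n = 9 and 16·n = 32, so 9 ≤ 32.
n = 3: 3^n = 27 and 16·n = 48, so 27 ≤ 48.
n = 4: 3^n = 81 and 16·n = 64, so 81 > 64.

n = 4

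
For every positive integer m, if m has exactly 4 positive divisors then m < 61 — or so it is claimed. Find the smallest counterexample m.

A counterexample is any positive integer m such that m has exactly 4 positive divisors but the claim fails; we check each in order.
For m = 6, 8, 10, 14, …, 55, 57, 58 the conclusion holds.
m = 62: τ(62) = 4; 62 ≥ 61.
So m = 62 is the smallest counterexample.

m = 62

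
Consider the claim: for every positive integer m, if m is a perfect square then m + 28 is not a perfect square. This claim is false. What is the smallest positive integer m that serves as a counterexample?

m = 36

Check each positive integer m in order until m is a perfect square but m + 28 is a perfect square.
m = 1: 1 + 28 = 29, not a perfect square.
m = 4: 4 + 28 = 32, not a perfect square.
m = 9: 9 + 28 = 37, not a perfect square.
m = 16: 16 + 28 = 44, not a perfect square.
m = 25: 25 + 28 = 53, not a perfect square.
m = 36: 36 = 6² and 36 + 28 = 64 = 8².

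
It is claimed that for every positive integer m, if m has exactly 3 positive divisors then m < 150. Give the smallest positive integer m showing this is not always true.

A counterexample is any positive integer m such that m has exactly 3 positive divisors but the claim fails; we check each in order.
The first 5 eligible values, up to m = 121, all satisfy the conclusion.
m = 169: τ(169) = 3; 169 ≥ 150.

m = 169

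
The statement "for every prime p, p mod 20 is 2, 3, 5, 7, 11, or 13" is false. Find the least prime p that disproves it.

p = 17

We need the least prime p for which the claim fails.
The first 6 eligible values, up to p = 13, all satisfy the conclusion.
p = 17: 17 mod 20 = 17 — not in {2, 3, 5, 7, 11, 13}.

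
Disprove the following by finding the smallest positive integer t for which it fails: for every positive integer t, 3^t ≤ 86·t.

t = 6

We need the least positive integer t for which 3^t > 86·t.
The first 5 eligible values, up to t = 5, all satisfy the conclusion.
t = 6: 3^t = 729 and 86·t = 516, so 729 > 516.
So t = 6 is the smallest counterexample.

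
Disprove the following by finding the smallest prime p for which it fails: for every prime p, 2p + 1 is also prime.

p = 2: 2p + 1 = 5, prime.
p = 3: 2p + 1 = 7, prime.
p = 5: 2p + 1 = 11, prime.
p = 7: 2p + 1 = 15 = 3 × 5, not prime.
Thus p = 7 disproves the claim, and no smaller p works.

p = 7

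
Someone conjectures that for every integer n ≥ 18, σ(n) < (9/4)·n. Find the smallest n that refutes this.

We need the least integer n ≥ 18 for which the claim fails.
For n = 18, 19, 20, 21, 22, 23 the conclusion holds.
n = 24: σ(24) = 60; 60 ≥ 54.

n = 24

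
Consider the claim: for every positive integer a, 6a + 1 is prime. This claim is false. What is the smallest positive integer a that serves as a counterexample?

a = 4

For a = 1, 2, 3 the conclusion holds.
a = 4: 6a + 1 = 25 = 5 × 5, composite.
Hence a = 4 is a counterexample.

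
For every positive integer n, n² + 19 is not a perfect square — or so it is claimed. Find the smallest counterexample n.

n = 9

n = 1: 1² + 19 = 20, not a perfect square.
n = 2: 2² + 19 = 23, not a perfect square.
n = 3: 3² + 19 = 28, not a perfect square.
n = 4: 4² + 19 = 35, not a perfect square.
n = 5: 5² + 19 = 44, not a perfect square.
n = 6: 6² + 19 = 55, not a perfect square.
n = 7: 7² + 19 = 68, not a perfect square.
n = 8: 8² + 19 = 83, not a perfect square.
n = 9: 9² + 19 = 100 = 10², a perfect square.
Hence n = 9 is a counterexample.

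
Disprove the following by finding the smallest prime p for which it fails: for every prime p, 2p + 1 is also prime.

p = 7

We need the least prime p for which 2p + 1 is not prime.
p = 2: 2p + 1 = 5, prime.
p = 3: 2p + 1 = 7, prime.
p = 5: 2p + 1 = 11, prime.
p = 7: 2p + 1 = 15 = 3 × 5, not prime.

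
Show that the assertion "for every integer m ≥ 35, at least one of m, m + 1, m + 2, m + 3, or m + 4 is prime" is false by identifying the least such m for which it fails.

For m = 35, 36, 37, 38, …, 45, 46, 47 the conclusion holds.
m = 48: 48 = 2 × 24; 49 = 7 × 7; 50 = 2 × 25; 51 = 3 × 17; 52 = 2 × 26 — all composite.
Hence m = 48 is a counterexample.

m = 48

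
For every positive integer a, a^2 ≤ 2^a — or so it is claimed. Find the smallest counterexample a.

For a = 1, 2 the conclusion holds.
a = 3: a^2 = 9 and 2^a = 8, so 9 > 8.
Thus a = 3 disproves the claim, and no smaller a works.

a = 3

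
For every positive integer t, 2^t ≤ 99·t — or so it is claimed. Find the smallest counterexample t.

We need the least positive integer t for which 2^t > 99·t.
The first 9 eligible values, up to t = 9, all satisfy the conclusion.
t = 10: 2^t = 1024 and 99·t = 990, so 1024 > 990.

t = 10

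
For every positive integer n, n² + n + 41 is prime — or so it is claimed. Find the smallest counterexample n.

A counterexample is any positive integer n such that n² + n + 41 is not prime; we check each in order.
For n = 1, 2, 3, 4, …, 37, 38, 39 the conclusion holds.
n = 40: n² + n + 41 = 1681 = 41 × 41, composite.

n = 40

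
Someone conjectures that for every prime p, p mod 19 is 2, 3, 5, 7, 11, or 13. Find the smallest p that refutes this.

The first 6 eligible values, up to p = 13, all satisfy the conclusion.
p = 17: 17 mod 19 = 17 — not in {2, 3, 5, 7, 11, 13}.
So p = 17 is the smallest counterexample.

p = 17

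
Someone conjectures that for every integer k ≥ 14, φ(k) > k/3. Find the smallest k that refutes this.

k = 18

k = 14: φ(14) = 6 and 14/3 = 14/3, so φ(14) > 14/3.
k = 15: φ(15) = 8 and 15/3 = 5, so φ(15) > 15/3.
k = 16: φ(16) = 8 and 16/3 = 16/3, so φ(16) > 16/3.
k = 17: φ(17) = 16 and 17/3 = 17/3, so φ(17) > 17/3.
k = 18: φ(18) = 6 and 18/3 = 6, so φ(18) ≤ 18/3.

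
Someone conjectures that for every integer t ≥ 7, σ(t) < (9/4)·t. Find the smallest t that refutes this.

t = 12

A counterexample is any integer t ≥ 7 such that the claim fails; we check each in order.
For t = 7, 8, 9, 10, 11 the conclusion holds.
t = 12: σ(12) = 28; 28 ≥ 27.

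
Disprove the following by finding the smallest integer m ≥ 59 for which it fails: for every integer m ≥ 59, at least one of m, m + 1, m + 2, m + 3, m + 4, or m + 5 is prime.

m = 90

The first 31 eligible values, up to m = 89, all satisfy the conclusion.
m = 90: 90 = 2 × 45; 91 = 7 × 13; 92 = 2 × 46; 93 = 3 × 31; 94 = 2 × 47; 95 = 5 × 19 — all composite.
So m = 90 is the smallest counterexample.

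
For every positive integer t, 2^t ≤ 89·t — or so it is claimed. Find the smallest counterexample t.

t = 10

Check each positive integer t in order until 2^t > 89·t.
For t = 1, 2, 3, 4, 5, 6, 7, 8, 9 the conclusion holds.
t = 10: 2^t = 1024 and 89·t = 890, so 1024 > 890.
Hence t = 10 is a counterexample.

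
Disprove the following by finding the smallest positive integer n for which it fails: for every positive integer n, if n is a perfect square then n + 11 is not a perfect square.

We need the least positive integer n for which n is a perfect square but n + 11 is a perfect square.
n = 1: 1 + 11 = 12, not a perfect square.
n = 4: 4 + 11 = 15, not a perfect square.
n = 9: 9 + 11 = 20, not a perfect square.
n = 16: 16 + 11 = 27, not a perfect square.
n = 25: 25 = 5² and 25 + 11 = 36 = 6².

n = 25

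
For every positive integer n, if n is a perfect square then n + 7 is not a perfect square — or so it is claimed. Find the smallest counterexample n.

n = 9

We need the least positive integer n for which n is a perfect square but n + 7 is a perfect square.
For n = 1, 4 the conclusion holds.
n = 9: 9 = 3² and 9 + 7 = 16 = 4².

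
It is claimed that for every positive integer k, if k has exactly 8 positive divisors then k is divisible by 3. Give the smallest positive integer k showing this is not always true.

k = 40

For k = 24, 30 the conclusion holds.
k = 40: τ(40) = 8; 40 mod 3 = 1.
Hence k = 40 is a counterexample.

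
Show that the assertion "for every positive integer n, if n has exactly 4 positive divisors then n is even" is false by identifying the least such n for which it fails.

n = 15

We need the least positive integer n for which n has exactly 4 positive divisors but n is odd.
For n = 6, 8, 10, 14 the conclusion holds.
n = 15: divisors of 15: 1, 3, 5, 15; 15 is odd.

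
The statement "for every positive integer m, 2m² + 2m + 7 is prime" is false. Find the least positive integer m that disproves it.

m = 6

A counterexample is any positive integer m such that 2m² + 2m + 7 is not prime; we check each in order.
m = 1: 2m² + 2m + 7 = 11, prime.
m = 2: 2m² + 2m + 7 = 19, prime.
m = 3: 2m² + 2m + 7 = 31, prime.
m = 4: 2m² + 2m + 7 = 47, prime.
m = 5: 2m² + 2m + 7 = 67, prime.
m = 6: 2m² + 2m + 7 = 91 = 7 × 13, composite.
So m = 6 is the smallest counterexample.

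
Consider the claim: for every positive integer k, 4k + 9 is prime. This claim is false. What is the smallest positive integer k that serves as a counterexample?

k = 3

We need the least positive integer k for which 4k + 9 is not prime.
For k = 1, 2 the conclusion holds.
k = 3: 4k + 9 = 21 = 3 × 7, composite.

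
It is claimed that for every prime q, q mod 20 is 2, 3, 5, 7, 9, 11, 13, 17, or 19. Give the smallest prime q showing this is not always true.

q = 41

For q = 2, 3, 5, 7, …, 29, 31, 37 the conclusion holds.
q = 41: 41 mod 20 = 1 — not in {2, 3, 5, 7, 9, 11, 13, 17, 19}.
So q = 41 is the smallest counterexample.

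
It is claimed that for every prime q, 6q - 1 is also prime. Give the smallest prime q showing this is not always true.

For q = 2, 3, 5, 7 the conclusion holds.
q = 11: 6q - 1 = 65 = 5 × 13, not prime.
Thus q = 11 disproves the claim, and no smaller q works.

q = 11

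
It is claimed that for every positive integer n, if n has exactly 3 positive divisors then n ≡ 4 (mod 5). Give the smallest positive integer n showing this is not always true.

For n = 4, 9 the conclusion holds.
n = 25: τ(25) = 3; 25 ≡ 0 (mod 5).

n = 25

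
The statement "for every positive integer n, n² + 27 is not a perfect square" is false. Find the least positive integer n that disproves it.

Check each positive integer n in order until n² + 27 is a perfect square.
For n = 1, 2 the conclusion holds.
n = 3: 3² + 27 = 36 = 6², a perfect square.
Hence n = 3 is a counterexample.

n = 3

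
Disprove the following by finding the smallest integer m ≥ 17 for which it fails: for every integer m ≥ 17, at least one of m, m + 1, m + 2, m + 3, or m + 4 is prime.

m = 24

m = 17: 17 is prime.
m = 18: 19 is prime.
m = 19: 19 is prime.
m = 20: 23 is prime.
m = 21: 23 is prime.
m = 22: 23 is prime.
m = 23: 23 is prime.
m = 24: 24 = 2 × 12; 25 = 5 × 5; 26 = 2 × 13; 27 = 3 × 9; 28 = 2 × 14 — all composite.
So m = 24 is the smallest counterexample.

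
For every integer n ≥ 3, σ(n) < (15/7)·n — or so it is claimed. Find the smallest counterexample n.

n = 12

Check each integer n ≥ 3 in order until the claim fails.
For n = 3, 4, 5, 6, 7, 8, 9, 10, 11 the conclusion holds.
n = 12: σ(12) = 28; 28 ≥ 180/7.
So n = 12 is the smallest counterexample.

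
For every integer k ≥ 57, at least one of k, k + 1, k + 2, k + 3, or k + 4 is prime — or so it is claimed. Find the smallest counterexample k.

k = 57: 59 is prime.
k = 58: 59 is prime.
k = 59: 59 is prime.
k = 60: 61 is prime.
k = 61: 61 is prime.
k = 62: 62 = 2 × 31; 63 = 3 × 21; 64 = 2 × 32; 65 = 5 × 13; 66 = 2 × 33 — all composite.

k = 62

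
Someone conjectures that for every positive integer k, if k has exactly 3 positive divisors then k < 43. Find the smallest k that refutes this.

k = 49

For k = 4, 9, 25 the conclusion holds.
k = 49: τ(49) = 3; 49 ≥ 43.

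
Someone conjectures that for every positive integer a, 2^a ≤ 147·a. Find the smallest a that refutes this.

a = 11

A counterexample is any positive integer a such that 2^a > 147·a; we check each in order.
For a = 1, 2, 3, 4, 5, 6, 7, 8, 9, 10 the conclusion holds.
a = 11: 2^a = 2048 and 147·a = 1617, so 2048 > 1617.
Hence a = 11 is a counterexample.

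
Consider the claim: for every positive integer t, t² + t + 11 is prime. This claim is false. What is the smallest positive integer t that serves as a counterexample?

t = 10

For t = 1, 2, 3, 4, 5, 6, 7, 8, 9 the conclusion holds.
t = 10: t² + t + 11 = 121 = 11 × 11, composite.
Hence t = 10 is a counterexample.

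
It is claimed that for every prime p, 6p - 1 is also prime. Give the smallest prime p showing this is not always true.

A counterexample is any prime p such that 6p - 1 is not prime; we check each in order.
p = 2: 6p - 1 = 11, prime.
p = 3: 6p - 1 = 17, prime.
p = 5: 6p - 1 = 29, prime.
p = 7: 6p - 1 = 41, prime.
p = 11: 6p - 1 = 65 = 5 × 13, not prime.
Thus p = 11 disproves the claim, and no smaller p works.

p = 11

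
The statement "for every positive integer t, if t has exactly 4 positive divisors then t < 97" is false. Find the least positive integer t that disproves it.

t = 106

A counterexample is any positive integer t such that t has exactly 4 positive divisors but the claim fails; we check each in order.
The first 32 eligible values, up to t = 95, all satisfy the conclusion.
t = 106: τ(106) = 4; 106 ≥ 97.
So t = 106 is the smallest counterexample.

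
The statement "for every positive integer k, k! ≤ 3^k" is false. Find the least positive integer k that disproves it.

Check each positive integer k in order until k! > 3^k.
For k = 1, 2, 3, 4, 5, 6 the conclusion holds.
k = 7: k! = 5040 and 3^k = 2187, so 5040 > 2187.

k = 7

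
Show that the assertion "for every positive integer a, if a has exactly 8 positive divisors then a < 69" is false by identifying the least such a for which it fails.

a = 70

We need the least positive integer a for which a has exactly 8 positive divisors but the claim fails.
For a = 24, 30, 40, 42, 54, 56, 66 the conclusion holds.
a = 70: τ(70) = 8; 70 ≥ 69.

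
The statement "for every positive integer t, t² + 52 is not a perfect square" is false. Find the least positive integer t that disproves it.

For t = 1, 2, 3, 4, …, 9, 10, 11 the conclusion holds.
t = 12: 12² + 52 = 196 = 14², a perfect square.

t = 12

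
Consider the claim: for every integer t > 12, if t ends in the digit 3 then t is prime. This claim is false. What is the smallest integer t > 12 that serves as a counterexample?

Check each integer t > 12 in order until t ends in the digit 3 but t is not prime.
For t = 13, 23 the conclusion holds.
t = 33: 33 ends in 3; 33 = 3 × 11, composite.
Thus t = 33 disproves the claim, and no smaller t works.

t = 33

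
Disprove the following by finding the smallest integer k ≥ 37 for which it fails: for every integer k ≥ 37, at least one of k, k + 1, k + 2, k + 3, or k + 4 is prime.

A counterexample is any integer k ≥ 37 such that k, k + 1, k + 2, k + 3, k + 4 are all composite; we check each in order.
For k = 37, 38, 39, 40, …, 45, 46, 47 the conclusion holds.
k = 48: 48 = 2 × 24; 49 = 7 × 7; 50 = 2 × 25; 51 = 3 × 17; 52 = 2 × 26 — all composite.
So k = 48 is the smallest counterexample.

k = 48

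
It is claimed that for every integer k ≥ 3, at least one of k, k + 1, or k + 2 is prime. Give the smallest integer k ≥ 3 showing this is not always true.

k = 8

For k = 3, 4, 5, 6, 7 the conclusion holds.
k = 8: 8 = 2 × 4; 9 = 3 × 3; 10 = 2 × 5 — all composite.
Hence k = 8 is a counterexample.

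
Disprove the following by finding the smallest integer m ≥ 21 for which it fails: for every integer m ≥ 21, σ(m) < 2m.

m = 21: σ(21) = 32; 32 < 42.
m = 22: σ(22) = 36; 36 < 44.
m = 23: σ(23) = 24; 24 < 46.
m = 24: σ(24) = 60; 60 ≥ 48.

m = 24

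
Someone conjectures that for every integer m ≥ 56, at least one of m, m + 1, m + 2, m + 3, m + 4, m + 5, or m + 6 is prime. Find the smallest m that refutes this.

m = 90

We need the least integer m ≥ 56 for which m, m + 1, m + 2, m + 3, m + 4, m + 5, m + 6 are all composite.
The first 34 eligible values, up to m = 89, all satisfy the conclusion.
m = 90: 90 = 2 × 45; 91 = 7 × 13; 92 = 2 × 46; 93 = 3 × 31; 94 = 2 × 47; 95 = 5 × 19; 96 = 2 × 48 — all composite.
Hence m = 90 is a counterexample.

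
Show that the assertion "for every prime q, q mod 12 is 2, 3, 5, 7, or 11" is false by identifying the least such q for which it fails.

The first 5 eligible values, up to q = 11, all satisfy the conclusion.
q = 13: 13 mod 12 = 1 — not in {2, 3, 5, 7, 11}.
Thus q = 13 disproves the claim, and no smaller q works.

q = 13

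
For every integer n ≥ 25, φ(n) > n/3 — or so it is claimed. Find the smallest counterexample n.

n = 30

n = 25: φ(25) = 20 and 25/3 = 25/3, so φ(25) > 25/3.
n = 26: φ(26) = 12 and 26/3 = 26/3, so φ(26) > 26/3.
n = 27: φ(27) = 18 and 27/3 = 9, so φ(27) > 27/3.
n = 28: φ(28) = 12 and 28/3 = 28/3, so φ(28) > 28/3.
n = 29: φ(29) = 28 and 29/3 = 29/3, so φ(29) > 29/3.
n = 30: φ(30) = 8 and 30/3 = 10, so φ(30) ≤ 30/3.
So n = 30 is the smallest counterexample.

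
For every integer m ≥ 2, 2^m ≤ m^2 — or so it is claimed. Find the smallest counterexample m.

m = 5

m = 2: 2^m = 4 and m^2 = 4, so 4 ≤ 4.
m = 3: 2^m = 8 and m^2 = 9, so 8 ≤ 9.
m = 4: 2^m = 16 and m^2 = 16, so 16 ≤ 16.
m = 5: 2^m = 32 and m^2 = 25, so 32 > 25.
Thus m = 5 disproves the claim, and no smaller m works.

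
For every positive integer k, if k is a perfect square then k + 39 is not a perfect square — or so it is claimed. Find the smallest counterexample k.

k = 25

k = 1: 1 + 39 = 40, not a perfect square.
k = 4: 4 + 39 = 43, not a perfect square.
k = 9: 9 + 39 = 48, not a perfect square.
k = 16: 16 + 39 = 55, not a perfect square.
k = 25: 25 = 5² and 25 + 39 = 64 = 8².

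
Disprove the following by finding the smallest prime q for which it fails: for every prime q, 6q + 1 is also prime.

q = 19

Check each prime q in order until 6q + 1 is not prime.
The first 7 eligible values, up to q = 17, all satisfy the conclusion.
q = 19: 6q + 1 = 115 = 5 × 23, not prime.
Thus q = 19 disproves the claim, and no smaller q works.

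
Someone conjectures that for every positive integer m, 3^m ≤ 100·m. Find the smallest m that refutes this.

m = 6

The first 5 eligible values, up to m = 5, all satisfy the conclusion.
m = 6: 3^m = 729 and 100·m = 600, so 729 > 600.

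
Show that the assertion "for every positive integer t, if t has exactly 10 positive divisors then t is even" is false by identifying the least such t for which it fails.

t = 405

We need the least positive integer t for which t has exactly 10 positive divisors but t is odd.
The first 9 eligible values, up to t = 368, all satisfy the conclusion.
t = 405: divisors of 405: 10 divisors; 405 is odd.
Thus t = 405 disproves the claim, and no smaller t works.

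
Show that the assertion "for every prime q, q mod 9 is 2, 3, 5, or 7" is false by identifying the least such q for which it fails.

We need the least prime q for which the claim fails.
For q = 2, 3, 5, 7, 11 the conclusion holds.
q = 13: 13 mod 9 = 4 — not in {2, 3, 5, 7}.

q = 13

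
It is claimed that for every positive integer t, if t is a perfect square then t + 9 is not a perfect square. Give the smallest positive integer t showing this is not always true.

t = 16

We need the least positive integer t for which t is a perfect square but t + 9 is a perfect square.
t = 1: 1 + 9 = 10, not a perfect square.
t = 4: 4 + 9 = 13, not a perfect square.
t = 9: 9 + 9 = 18, not a perfect square.
t = 16: 16 = 4² and 16 + 9 = 25 = 5².
Hence t = 16 is a counterexample.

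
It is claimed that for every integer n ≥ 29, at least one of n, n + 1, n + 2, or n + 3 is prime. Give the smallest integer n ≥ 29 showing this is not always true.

A counterexample is any integer n ≥ 29 such that n, n + 1, n + 2, n + 3 are all composite; we check each in order.
n = 29: 29 is prime.
n = 30: 31 is prime.
n = 31: 31 is prime.
n = 32: 32 = 2 × 16; 33 = 3 × 11; 34 = 2 × 17; 35 = 5 × 7 — all composite.
So n = 32 is the smallest counterexample.

n = 32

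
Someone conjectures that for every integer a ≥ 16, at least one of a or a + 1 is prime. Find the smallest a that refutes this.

a = 20

We need the least integer a ≥ 16 for which a, a + 1 are both composite.
For a = 16, 17, 18, 19 the conclusion holds.
a = 20: 20 = 2 × 10; 21 = 3 × 7 — both composite.
Thus a = 20 disproves the claim, and no smaller a works.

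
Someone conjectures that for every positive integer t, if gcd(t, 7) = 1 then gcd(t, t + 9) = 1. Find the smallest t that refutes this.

t = 3

Check each positive integer t in order until gcd(t, 7) = 1 but gcd(t, t + 9) > 1.
For t = 1, 2 the conclusion holds.
t = 3: gcd(3, 12) = 3.
Thus t = 3 disproves the claim, and no smaller t works.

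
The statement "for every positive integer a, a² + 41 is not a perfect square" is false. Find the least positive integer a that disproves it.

We need the least positive integer a for which a² + 41 is a perfect square.
For a = 1, 2, 3, 4, …, 17, 18, 19 the conclusion holds.
a = 20: 20² + 41 = 441 = 21², a perfect square.

a = 20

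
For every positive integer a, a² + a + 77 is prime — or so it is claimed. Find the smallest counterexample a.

a = 6

a = 1: a² + a + 77 = 79, prime.
a = 2: a² + a + 77 = 83, prime.
a = 3: a² + a + 77 = 89, prime.
a = 4: a² + a + 77 = 97, prime.
a = 5: a² + a + 77 = 107, prime.
a = 6: a² + a + 77 = 119 = 7 × 17, composite.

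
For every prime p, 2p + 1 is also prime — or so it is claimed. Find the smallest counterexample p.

For p = 2, 3, 5 the conclusion holds.
p = 7: 2p + 1 = 15 = 3 × 5, not prime.

p = 7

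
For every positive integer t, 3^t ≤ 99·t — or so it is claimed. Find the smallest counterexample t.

t = 6

The first 5 eligible values, up to t = 5, all satisfy the conclusion.
t = 6: 3^t = 729 and 99·t = 594, so 729 > 594.
Thus t = 6 disproves the claim, and no smaller t works.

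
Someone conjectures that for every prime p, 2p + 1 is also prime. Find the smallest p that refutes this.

Check each prime p in order until 2p + 1 is not prime.
p = 2: 2p + 1 = 5, prime.
p = 3: 2p + 1 = 7, prime.
p = 5: 2p + 1 = 11, prime.
p = 7: 2p + 1 = 15 = 3 × 5, not prime.
So p = 7 is the smallest counterexample.

p = 7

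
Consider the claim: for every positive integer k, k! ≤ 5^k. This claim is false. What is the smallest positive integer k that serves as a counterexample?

k = 12

The first 11 eligible values, up to k = 11, all satisfy the conclusion.
k = 12: k! = 479001600 and 5^k = 244140625, so 479001600 > 244140625.
Thus k = 12 disproves the claim, and no smaller k works.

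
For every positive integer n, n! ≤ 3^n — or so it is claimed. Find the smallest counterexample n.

Check each positive integer n in order until n! > 3^n.
For n = 1, 2, 3, 4, 5, 6 the conclusion holds.
n = 7: n! = 5040 and 3^n = 2187, so 5040 > 2187.

n = 7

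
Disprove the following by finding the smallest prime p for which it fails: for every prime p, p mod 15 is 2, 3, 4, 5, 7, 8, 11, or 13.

p = 29

The first 9 eligible values, up to p = 23, all satisfy the conclusion.
p = 29: 29 mod 15 = 14 — not in {2, 3, 4, 5, 7, 8, 11, 13}.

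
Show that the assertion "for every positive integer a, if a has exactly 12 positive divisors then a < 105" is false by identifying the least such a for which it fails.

A counterexample is any positive integer a such that a has exactly 12 positive divisors but the claim fails; we check each in order.
For a = 60, 72, 84, 90, 96 the conclusion holds.
a = 108: τ(108) = 12; 108 ≥ 105.
So a = 108 is the smallest counterexample.

a = 108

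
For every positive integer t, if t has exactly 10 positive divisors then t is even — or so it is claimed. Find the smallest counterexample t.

Check each positive integer t in order until t has exactly 10 positive divisors but t is odd.
For t = 48, 80, 112, 162, 176, 208, 272, 304, 368 the conclusion holds.
t = 405: divisors of 405: 10 divisors; 405 is odd.

t = 405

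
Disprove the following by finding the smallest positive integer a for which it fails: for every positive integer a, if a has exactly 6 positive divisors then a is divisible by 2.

a = 45

A counterexample is any positive integer a such that a has exactly 6 positive divisors but a is not divisible by 2; we check each in order.
The first 6 eligible values, up to a = 44, all satisfy the conclusion.
a = 45: τ(45) = 6; 45 mod 2 = 1.
Thus a = 45 disproves the claim, and no smaller a works.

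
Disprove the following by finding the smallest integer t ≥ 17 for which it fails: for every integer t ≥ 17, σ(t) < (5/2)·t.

t = 24

We need the least integer t ≥ 17 for which the claim fails.
The first 7 eligible values, up to t = 23, all satisfy the conclusion.
t = 24: σ(24) = 60; 60 ≥ 60.
So t = 24 is the smallest counterexample.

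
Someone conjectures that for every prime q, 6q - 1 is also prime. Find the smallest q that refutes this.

q = 11

Check each prime q in order until 6q - 1 is not prime.
The first 4 eligible values, up to q = 7, all satisfy the conclusion.
q = 11: 6q - 1 = 65 = 5 × 13, not prime.
Thus q = 11 disproves the claim, and no smaller q works.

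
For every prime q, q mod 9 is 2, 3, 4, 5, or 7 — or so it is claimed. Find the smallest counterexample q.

q = 17

Check each prime q in order until the claim fails.
The first 6 eligible values, up to q = 13, all satisfy the conclusion.
q = 17: 17 mod 9 = 8 — not in {2, 3, 4, 5, 7}.
Hence q = 17 is a counterexample.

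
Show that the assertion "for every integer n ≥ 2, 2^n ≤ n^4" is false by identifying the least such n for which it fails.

n = 17

For n = 2, 3, 4, 5, …, 14, 15, 16 the conclusion holds.
n = 17: 2^n = 131072 and n^4 = 83521, so 131072 > 83521.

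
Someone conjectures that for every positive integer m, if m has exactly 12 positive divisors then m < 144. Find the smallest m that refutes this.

We need the least positive integer m for which m has exactly 12 positive divisors but the claim fails.
The first 9 eligible values, up to m = 140, all satisfy the conclusion.
m = 150: τ(150) = 12; 150 ≥ 144.
So m = 150 is the smallest counterexample.

m = 150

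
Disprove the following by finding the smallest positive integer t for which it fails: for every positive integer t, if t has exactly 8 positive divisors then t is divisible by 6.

We need the least positive integer t for which t has exactly 8 positive divisors but t is not divisible by 6.
For t = 24, 30 the conclusion holds.
t = 40: τ(40) = 8; 40 mod 6 = 4.
So t = 40 is the smallest counterexample.

t = 40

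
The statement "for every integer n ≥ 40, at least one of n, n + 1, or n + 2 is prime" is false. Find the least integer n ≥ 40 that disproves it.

Check each integer n ≥ 40 in order until n, n + 1, n + 2 are all composite.
For n = 40, 41, 42, 43 the conclusion holds.
n = 44: 44 = 2 × 22; 45 = 3 × 15; 46 = 2 × 23 — all composite.

n = 44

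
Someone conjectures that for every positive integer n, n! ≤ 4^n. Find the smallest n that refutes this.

n = 9

For n = 1, 2, 3, 4, 5, 6, 7, 8 the conclusion holds.
n = 9: n! = 362880 and 4^n = 262144, so 362880 > 262144.
Thus n = 9 disproves the claim, and no smaller n works.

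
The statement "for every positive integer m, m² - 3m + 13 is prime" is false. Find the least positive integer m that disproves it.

m = 12

We need the least positive integer m for which m² - 3m + 13 is not prime.
The first 11 eligible values, up to m = 11, all satisfy the conclusion.
m = 12: m² - 3m + 13 = 121 = 11 × 11, composite.
Hence m = 12 is a counterexample.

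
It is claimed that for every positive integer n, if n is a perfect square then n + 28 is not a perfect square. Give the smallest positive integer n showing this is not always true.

n = 36

We need the least positive integer n for which n is a perfect square but n + 28 is a perfect square.
n = 1: 1 + 28 = 29, not a perfect square.
n = 4: 4 + 28 = 32, not a perfect square.
n = 9: 9 + 28 = 37, not a perfect square.
n = 16: 16 + 28 = 44, not a perfect square.
n = 25: 25 + 28 = 53, not a perfect square.
n = 36: 36 = 6² and 36 + 28 = 64 = 8².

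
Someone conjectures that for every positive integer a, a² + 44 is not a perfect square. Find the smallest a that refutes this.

A counterexample is any positive integer a such that a² + 44 is a perfect square; we check each in order.
For a = 1, 2, 3, 4, 5, 6, 7, 8, 9 the conclusion holds.
a = 10: 10² + 44 = 144 = 12², a perfect square.
So a = 10 is the smallest counterexample.

a = 10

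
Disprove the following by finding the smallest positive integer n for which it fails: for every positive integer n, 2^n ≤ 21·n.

n = 8

We need the least positive integer n for which 2^n > 21·n.
n = 1: 2^n = 2 and 21·n = 21, so 2 ≤ 21.
n = 2: 2^n = 4 and 21·n = 42, so 4 ≤ 42.
n = 3: 2^n = 8 and 21·n = 63, so 8 ≤ 63.
n = 4: 2^n = 16 and 21·n = 84, so 16 ≤ 84.
n = 5: 2^n = 32 and 21·n = 105, so 32 ≤ 105.
n = 6: 2^n = 64 and 21·n = 126, so 64 ≤ 126.
n = 7: 2^n = 128 and 21·n = 147, so 128 ≤ 147.
n = 8: 2^n = 256 and 21·n = 168, so 256 > 168.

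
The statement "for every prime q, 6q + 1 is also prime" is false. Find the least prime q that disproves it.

A counterexample is any prime q such that 6q + 1 is not prime; we check each in order.
For q = 2, 3, 5, 7, 11, 13, 17 the conclusion holds.
q = 19: 6q + 1 = 115 = 5 × 23, not prime.
So q = 19 is the smallest counterexample.

q = 19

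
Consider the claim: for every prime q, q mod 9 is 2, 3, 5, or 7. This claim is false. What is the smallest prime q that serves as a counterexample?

A counterexample is any prime q such that the claim fails; we check each in order.
q = 2: 2 mod 9 = 2.
q = 3: 3 mod 9 = 3.
q = 5: 5 mod 9 = 5.
q = 7: 7 mod 9 = 7.
q = 11: 11 mod 9 = 2.
q = 13: 13 mod 9 = 4 — not in {2, 3, 5, 7}.
So q = 13 is the smallest counterexample.

q = 13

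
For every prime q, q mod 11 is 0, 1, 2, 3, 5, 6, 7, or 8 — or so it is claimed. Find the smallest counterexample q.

q = 31

A counterexample is any prime q such that the claim fails; we check each in order.
The first 10 eligible values, up to q = 29, all satisfy the conclusion.
q = 31: 31 mod 11 = 9 — not in {0, 1, 2, 3, 5, 6, 7, 8}.
So q = 31 is the smallest counterexample.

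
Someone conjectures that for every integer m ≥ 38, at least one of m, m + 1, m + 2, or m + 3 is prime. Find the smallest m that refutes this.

We need the least integer m ≥ 38 for which m, m + 1, m + 2, m + 3 are all composite.
The first 10 eligible values, up to m = 47, all satisfy the conclusion.
m = 48: 48 = 2 × 24; 49 = 7 × 7; 50 = 2 × 25; 51 = 3 × 17 — all composite.

m = 48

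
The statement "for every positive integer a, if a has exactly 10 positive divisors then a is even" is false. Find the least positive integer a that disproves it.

For a = 48, 80, 112, 162, 176, 208, 272, 304, 368 the conclusion holds.
a = 405: divisors of 405: 10 divisors; 405 is odd.

a = 405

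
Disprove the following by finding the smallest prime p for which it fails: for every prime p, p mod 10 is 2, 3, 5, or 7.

A counterexample is any prime p such that the claim fails; we check each in order.
p = 2: 2 mod 10 = 2.
p = 3: 3 mod 10 = 3.
p = 5: 5 mod 10 = 5.
p = 7: 7 mod 10 = 7.
p = 11: 11 mod 10 = 1 — not in {2, 3, 5, 7}.
Thus p = 11 disproves the claim, and no smaller p works.

p = 11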